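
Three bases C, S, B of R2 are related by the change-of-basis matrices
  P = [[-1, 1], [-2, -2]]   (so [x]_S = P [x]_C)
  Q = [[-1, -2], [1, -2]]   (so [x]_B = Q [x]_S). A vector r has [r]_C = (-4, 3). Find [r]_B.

First [r]_S = P [r]_C = (7, 2).
Then [r]_B = Q [r]_S = (-11, 3).

(-11, 3)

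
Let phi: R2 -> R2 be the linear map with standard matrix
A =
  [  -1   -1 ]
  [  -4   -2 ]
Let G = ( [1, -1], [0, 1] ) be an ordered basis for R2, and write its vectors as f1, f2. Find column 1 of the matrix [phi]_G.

Compute phi(f1) = A f1 = [0, -2] in standard coordinates.
Then write this in G-coordinates: solve for y in y_1 f1 + y_2 f2 = [0, -2].
This gives y = [0, -2], which is column 1 of [phi]_G.

[0, -2]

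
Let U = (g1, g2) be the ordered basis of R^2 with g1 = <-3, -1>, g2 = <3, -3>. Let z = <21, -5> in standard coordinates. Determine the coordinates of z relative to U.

We seek scalars with c_1 g1 + c_2 g2 = z; equivalently solve M c = z where the columns of M are g1, g2.
System: -3c_1 + 3c_2 = 21, -c_1 - 3c_2 = -5; solving gives c_1 = -4, c_2 = 3.
Check: -4g1 + 3g2 = <21, -5>.

<-4, 3>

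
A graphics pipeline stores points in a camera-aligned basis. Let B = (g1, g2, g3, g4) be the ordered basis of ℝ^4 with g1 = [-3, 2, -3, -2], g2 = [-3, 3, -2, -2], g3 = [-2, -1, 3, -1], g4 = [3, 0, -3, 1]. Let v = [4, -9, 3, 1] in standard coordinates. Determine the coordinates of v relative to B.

[v]_B is the unique c with M c = v, where M has columns g1, ..., g4.
Row-reducing the augmented matrix [M | v] gives c = (2, -3, 4, 3).
Check: 2g1 - 3g2 + 4g3 + 3g4 = [4, -9, 3, 1].

[2, -3, 4, 3]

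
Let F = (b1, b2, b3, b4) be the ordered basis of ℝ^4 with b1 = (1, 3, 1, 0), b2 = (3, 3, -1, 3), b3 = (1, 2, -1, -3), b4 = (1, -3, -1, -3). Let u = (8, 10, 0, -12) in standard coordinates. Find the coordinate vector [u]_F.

(4, 0, 2, 2)

Write u = c_1 b1 + ... + c_4 b4 and solve for the c_i.
Solving this 4x4 system gives c = (4, 0, 2, 2).
Check: 4b1 + 0·b2 + 2b3 + 2b4 = (8, 10, 0, -12).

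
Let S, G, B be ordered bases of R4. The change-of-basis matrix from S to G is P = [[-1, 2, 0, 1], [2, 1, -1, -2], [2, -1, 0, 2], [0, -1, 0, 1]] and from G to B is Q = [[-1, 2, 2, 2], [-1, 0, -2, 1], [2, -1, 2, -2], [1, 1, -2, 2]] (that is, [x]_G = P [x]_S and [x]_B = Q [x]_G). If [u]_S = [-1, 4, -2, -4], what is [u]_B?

Composing the changes, [u]_B = Q P [u]_S.
Q P = [[9, -4, -2, 1], [-3, -1, 0, -4], [0, 3, 1, 6], [-3, 3, -1, -3]]; applying this to [-1, 4, -2, -4] gives [-25, 15, -14, 29].

[-25, 15, -14, 29]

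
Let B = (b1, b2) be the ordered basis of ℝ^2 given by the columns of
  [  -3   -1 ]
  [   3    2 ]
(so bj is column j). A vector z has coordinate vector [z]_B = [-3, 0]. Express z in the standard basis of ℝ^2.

z = M [z]_B, where M has columns b1, b2.
Carrying out the matrix-vector product, z = [9, -9].

[9, -9]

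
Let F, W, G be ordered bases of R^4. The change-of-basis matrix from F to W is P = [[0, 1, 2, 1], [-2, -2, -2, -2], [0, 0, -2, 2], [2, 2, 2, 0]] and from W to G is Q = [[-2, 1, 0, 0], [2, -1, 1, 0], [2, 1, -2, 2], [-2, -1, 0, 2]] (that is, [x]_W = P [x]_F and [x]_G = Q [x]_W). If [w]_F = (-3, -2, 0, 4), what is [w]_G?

(-2, 10, -30, -26)

Composing the changes, [w]_G = Q P [w]_F.
Q P = [[-2, -4, -6, -4], [2, 4, 4, 6], [2, 4, 10, -4], [6, 4, 2, 0]]; applying this to (-3, -2, 0, 4) gives (-2, 10, -30, -26).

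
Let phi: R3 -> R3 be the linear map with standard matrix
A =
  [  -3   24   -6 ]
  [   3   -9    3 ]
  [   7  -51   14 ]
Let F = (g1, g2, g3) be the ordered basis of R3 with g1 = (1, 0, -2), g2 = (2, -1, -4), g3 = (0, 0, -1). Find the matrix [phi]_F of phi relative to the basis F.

The j-th column of [phi]_F is [phi(gj)]_F.
phi(g1) = A g1 = (9, -3, -21) = 3g1 + 3g2 + 3g3, so column 1 is (3, 3, 3).
Repeating for g2, g3 and assembling the columns gives [[3, 0, 0], [3, -3, 3], [3, 3, 2]].

[[3, 0, 0], [3, -3, 3], [3, 3, 2]]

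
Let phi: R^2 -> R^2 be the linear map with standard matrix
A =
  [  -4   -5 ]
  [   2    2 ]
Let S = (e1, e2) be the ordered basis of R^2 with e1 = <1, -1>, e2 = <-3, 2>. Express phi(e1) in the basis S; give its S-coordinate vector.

<-2, -1>

Column 1 of [phi]_S is the S-coordinate vector of phi(e1).
In standard coordinates phi(e1) = A e1 = <1, 0>.
Converting to S: <1, 0> = -2e1 - e2, so the coordinate vector is <-2, -1>.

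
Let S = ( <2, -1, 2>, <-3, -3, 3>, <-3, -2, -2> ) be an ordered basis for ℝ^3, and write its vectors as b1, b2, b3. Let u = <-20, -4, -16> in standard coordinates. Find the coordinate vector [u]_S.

<-4, 0, 4>

Write u = c_1 b1 + ... + c_3 b3 and solve for the c_i.
Row-reducing the augmented matrix [M | u] gives c = (-4, 0, 4).
Check: -4b1 + 0·b2 + 4b3 = <-20, -4, -16>.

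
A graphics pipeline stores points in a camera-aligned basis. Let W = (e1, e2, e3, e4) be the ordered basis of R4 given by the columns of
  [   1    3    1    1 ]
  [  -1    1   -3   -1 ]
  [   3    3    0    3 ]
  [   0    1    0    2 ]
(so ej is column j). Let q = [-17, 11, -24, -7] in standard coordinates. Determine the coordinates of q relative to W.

Write q = c_1 e1 + ... + c_4 e4 and solve for the c_i.
Solving this 4x4 system gives c = (-3, -3, -3, -2).
Check: -3e1 - 3e2 - 3e3 - 2e4 = [-17, 11, -24, -7].

[-3, -3, -3, -2]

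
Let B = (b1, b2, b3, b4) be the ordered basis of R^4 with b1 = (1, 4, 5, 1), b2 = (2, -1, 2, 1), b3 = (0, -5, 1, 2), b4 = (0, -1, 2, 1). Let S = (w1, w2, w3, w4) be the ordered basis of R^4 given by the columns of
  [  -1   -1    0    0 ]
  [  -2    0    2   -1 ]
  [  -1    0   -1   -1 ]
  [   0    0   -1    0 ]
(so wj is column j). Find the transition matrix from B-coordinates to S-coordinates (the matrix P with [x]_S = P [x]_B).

Column j of P is [bj]_S, since P maps B-coordinates to S-coordinates.
Expressing b1 in S: b1 = -2w1 + w2 - w3 - 2w4, so column 1 of P is (-2, 1, -1, -2).
Doing the same for each bj gives P = [[-2, 0, 0, 0], [1, -2, 0, 0], [-1, -1, -2, -1], [-2, -1, 1, -1]].

[[-2, 0, 0, 0], [1, -2, 0, 0], [-1, -1, -2, -1], [-2, -1, 1, -1]]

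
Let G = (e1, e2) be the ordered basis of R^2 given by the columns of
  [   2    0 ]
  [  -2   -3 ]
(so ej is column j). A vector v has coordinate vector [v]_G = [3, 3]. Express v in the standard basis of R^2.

[6, -15]

The coordinates say v = 3e1 + 3e2; adding the scaled basis vectors gives [6, -15].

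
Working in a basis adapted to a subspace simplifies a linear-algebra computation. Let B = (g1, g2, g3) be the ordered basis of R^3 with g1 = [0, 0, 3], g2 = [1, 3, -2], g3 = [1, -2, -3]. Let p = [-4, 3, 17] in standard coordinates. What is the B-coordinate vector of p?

[2, -1, -3]

Write p = c_1 g1 + ... + c_3 g3 and solve for the c_i.
Row-reducing the augmented matrix [M | p] gives c = (2, -1, -3).
Check: 2g1 - g2 - 3g3 = [-4, 3, 17].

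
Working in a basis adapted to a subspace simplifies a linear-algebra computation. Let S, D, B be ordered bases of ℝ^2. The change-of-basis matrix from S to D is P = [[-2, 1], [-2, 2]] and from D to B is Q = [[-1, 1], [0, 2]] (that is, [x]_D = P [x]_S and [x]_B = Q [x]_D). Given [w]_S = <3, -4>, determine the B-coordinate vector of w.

<-4, -28>

First [w]_D = P [w]_S = <-10, -14>.
Then [w]_B = Q [w]_D = <-4, -28>.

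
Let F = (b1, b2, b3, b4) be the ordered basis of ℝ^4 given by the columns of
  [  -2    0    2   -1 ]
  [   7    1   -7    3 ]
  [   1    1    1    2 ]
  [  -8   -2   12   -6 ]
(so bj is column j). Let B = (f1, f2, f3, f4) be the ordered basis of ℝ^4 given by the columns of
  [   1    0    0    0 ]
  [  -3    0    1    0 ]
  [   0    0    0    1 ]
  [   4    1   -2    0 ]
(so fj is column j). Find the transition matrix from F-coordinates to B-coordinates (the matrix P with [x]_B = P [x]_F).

Take x = bj: its F-coordinates are the j-th standard unit vector, so P e_j — column j of P — equals [bj]_B.
b1 = -2f1 + 2f2 + f3 + f4, giving column 1 = <-2, 2, 1, 1>; repeating for each j gives P = [[-2, 0, 2, -1], [2, 0, 2, -2], [1, 1, -1, 0], [1, 1, 1, 2]].

[[-2, 0, 2, -1], [2, 0, 2, -2], [1, 1, -1, 0], [1, 1, 1, 2]]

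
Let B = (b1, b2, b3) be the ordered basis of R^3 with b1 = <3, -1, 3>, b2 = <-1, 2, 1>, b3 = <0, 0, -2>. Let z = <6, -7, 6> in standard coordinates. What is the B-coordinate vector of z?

[z]_B is the unique c with M c = z, where M has columns b1, ..., b3.
Gaussian elimination on [M | z] yields c = (1, -3, -3).
Check: b1 - 3b2 - 3b3 = <6, -7, 6>.

<1, -3, -3>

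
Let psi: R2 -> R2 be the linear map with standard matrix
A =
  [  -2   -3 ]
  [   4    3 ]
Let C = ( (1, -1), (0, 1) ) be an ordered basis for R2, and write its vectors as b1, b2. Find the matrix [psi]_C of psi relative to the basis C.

The j-th column of [psi]_C is [psi(bj)]_C.
psi(b1) = A b1 = (1, 1) = b1 + 2b2, so column 1 is (1, 2).
Repeating for b2 and assembling the columns gives [[1, -3], [2, 0]].

[[1, -3], [2, 0]]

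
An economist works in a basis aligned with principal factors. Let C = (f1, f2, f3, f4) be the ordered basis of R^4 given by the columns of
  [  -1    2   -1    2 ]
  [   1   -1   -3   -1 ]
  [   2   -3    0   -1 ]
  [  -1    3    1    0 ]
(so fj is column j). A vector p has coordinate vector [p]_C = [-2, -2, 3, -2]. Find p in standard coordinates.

p = M [p]_C, where M has columns f1, ..., f4.
Carrying out the matrix-vector product, p = [-9, -7, 4, -1].

[-9, -7, 4, -1]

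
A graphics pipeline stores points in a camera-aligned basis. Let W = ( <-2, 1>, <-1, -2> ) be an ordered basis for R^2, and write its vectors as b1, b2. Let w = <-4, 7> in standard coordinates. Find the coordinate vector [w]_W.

We seek scalars with c_1 b1 + c_2 b2 = w; equivalently solve M c = w where the columns of M are b1, b2.
System: -2c_1 - c_2 = -4, c_1 - 2c_2 = 7; solving gives c_1 = 3, c_2 = -2.
Check: 3b1 - 2b2 = <-4, 7>.

<3, -2>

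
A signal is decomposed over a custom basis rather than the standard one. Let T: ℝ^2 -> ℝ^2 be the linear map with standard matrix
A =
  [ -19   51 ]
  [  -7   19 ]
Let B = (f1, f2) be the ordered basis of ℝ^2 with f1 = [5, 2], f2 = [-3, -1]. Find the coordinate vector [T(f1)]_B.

[2, 1]

Column 1 of [T]_B is the B-coordinate vector of T(f1).
In standard coordinates T(f1) = A f1 = [7, 3].
Converting to B: [7, 3] = 2f1 + f2, so the coordinate vector is [2, 1].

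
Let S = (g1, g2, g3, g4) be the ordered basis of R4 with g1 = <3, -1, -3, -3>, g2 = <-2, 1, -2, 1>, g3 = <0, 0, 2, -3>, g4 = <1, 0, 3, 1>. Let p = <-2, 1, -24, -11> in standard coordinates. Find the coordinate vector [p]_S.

<3, 4, 1, -3>

[p]_S is the unique c with M c = p, where M has columns g1, ..., g4.
Gaussian elimination on [M | p] yields c = (3, 4, 1, -3).
Check: 3g1 + 4g2 + g3 - 3g4 = <-2, 1, -24, -11>.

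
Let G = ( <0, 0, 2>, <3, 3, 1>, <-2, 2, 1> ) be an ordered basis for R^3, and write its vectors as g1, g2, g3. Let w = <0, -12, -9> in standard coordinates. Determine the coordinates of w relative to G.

We seek scalars with c_1 g1 + ... + c_3 g3 = w; equivalently solve M c = w where the columns of M are g1, ..., g3.
Solving this 3x3 system gives c = (-2, -2, -3).
Check: -2g1 - 2g2 - 3g3 = <0, -12, -9>.

<-2, -2, -3>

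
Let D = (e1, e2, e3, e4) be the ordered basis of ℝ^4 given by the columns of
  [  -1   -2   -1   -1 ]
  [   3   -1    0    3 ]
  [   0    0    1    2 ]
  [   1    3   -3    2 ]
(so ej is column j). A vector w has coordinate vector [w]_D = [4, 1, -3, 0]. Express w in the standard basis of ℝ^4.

The coordinates say w = 4e1 + e2 - 3e3 + 0·e4; adding the scaled basis vectors gives [-3, 11, -3, 16].

[-3, 11, -3, 16]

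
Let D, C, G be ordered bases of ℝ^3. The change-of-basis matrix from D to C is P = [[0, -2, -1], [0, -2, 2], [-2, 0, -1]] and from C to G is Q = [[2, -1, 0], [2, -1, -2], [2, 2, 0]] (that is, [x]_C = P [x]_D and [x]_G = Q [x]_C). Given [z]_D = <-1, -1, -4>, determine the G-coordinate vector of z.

First [z]_C = P [z]_D = <6, -6, 6>.
Then [z]_G = Q [z]_C = <18, 6, 0>.

<18, 6, 0>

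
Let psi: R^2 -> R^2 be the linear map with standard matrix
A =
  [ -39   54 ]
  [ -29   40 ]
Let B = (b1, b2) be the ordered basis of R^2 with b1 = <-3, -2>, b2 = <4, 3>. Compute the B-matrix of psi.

[[1, -2], [3, 0]]

Let P have columns b1, b2. Then [psi]_B = P^(-1) A P.
Here det P = -1, so P^(-1) is integer; computing A P first and then P^(-1)(A P) gives [[1, -2], [3, 0]].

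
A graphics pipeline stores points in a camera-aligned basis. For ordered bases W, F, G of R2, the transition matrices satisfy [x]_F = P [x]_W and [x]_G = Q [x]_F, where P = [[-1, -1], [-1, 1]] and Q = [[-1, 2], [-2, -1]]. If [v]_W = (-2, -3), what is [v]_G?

(-7, -9)

Composing the changes, [v]_G = Q P [v]_W.
Q P = [[-1, 3], [3, 1]]; applying this to (-2, -3) gives (-7, -9).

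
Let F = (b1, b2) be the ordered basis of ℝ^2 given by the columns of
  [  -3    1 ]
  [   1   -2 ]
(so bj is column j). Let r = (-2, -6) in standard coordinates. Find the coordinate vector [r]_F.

(2, 4)

We seek scalars with c_1 b1 + c_2 b2 = r; equivalently solve M c = r where the columns of M are b1, b2.
System: -3c_1 + c_2 = -2, c_1 - 2c_2 = -6; solving gives c_1 = 2, c_2 = 4.
Check: 2b1 + 4b2 = (-2, -6).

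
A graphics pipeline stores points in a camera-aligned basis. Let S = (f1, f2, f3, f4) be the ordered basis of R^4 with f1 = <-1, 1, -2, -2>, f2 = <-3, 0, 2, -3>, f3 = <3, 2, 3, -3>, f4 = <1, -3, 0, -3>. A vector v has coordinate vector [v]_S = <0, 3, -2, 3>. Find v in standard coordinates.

By definition v = 0·f1 + 3f2 - 2f3 + 3f4.
Summing componentwise gives <-12, -13, 0, -12>.

<-12, -13, 0, -12>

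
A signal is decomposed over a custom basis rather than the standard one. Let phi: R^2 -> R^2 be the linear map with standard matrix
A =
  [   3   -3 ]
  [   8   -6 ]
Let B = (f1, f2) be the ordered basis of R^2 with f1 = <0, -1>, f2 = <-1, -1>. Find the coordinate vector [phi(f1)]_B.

<-3, -3>

Compute phi(f1) = A f1 = <3, 6> in standard coordinates.
Then write this in B-coordinates: solve for y in y_1 f1 + y_2 f2 = <3, 6>.
This gives y = <-3, -3>, which is column 1 of [phi]_B.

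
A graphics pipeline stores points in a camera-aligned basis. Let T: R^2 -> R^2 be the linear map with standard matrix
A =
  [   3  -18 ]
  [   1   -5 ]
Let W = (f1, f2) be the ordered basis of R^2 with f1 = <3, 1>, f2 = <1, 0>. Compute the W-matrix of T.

The j-th column of [T]_W is [T(fj)]_W.
T(f1) = A f1 = <-9, -2> = -2f1 - 3f2, so column 1 is <-2, -3>.
Repeating for f2 and assembling the columns gives [[-2, 1], [-3, 0]].

[[-2, 1], [-3, 0]]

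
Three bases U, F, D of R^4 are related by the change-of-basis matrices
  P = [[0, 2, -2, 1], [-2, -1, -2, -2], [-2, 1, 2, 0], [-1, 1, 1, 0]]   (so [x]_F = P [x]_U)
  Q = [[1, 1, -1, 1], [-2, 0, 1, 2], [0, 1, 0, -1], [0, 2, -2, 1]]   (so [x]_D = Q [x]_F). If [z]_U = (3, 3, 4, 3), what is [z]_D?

Apply P to get F-coordinates (1, -23, 5, 4), then Q to get D-coordinates.
The result is [z]_D = (-23, 11, -27, -52).

(-23, 11, -27, -52)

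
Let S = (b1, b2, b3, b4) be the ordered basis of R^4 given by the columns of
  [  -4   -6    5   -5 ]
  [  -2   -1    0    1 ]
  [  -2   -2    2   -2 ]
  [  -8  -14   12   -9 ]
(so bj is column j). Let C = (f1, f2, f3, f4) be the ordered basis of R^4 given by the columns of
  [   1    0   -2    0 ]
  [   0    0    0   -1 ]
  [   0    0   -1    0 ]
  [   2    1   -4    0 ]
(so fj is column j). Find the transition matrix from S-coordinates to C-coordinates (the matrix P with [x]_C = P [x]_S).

[[0, -2, 1, -1], [0, -2, 2, 1], [2, 2, -2, 2], [2, 1, 0, -1]]

Column j of P is [bj]_C, since P maps S-coordinates to C-coordinates.
Expressing b1 in C: b1 = 0·f1 + 0·f2 + 2f3 + 2f4, so column 1 of P is (0, 0, 2, 2).
Doing the same for each bj gives P = [[0, -2, 1, -1], [0, -2, 2, 1], [2, 2, -2, 2], [2, 1, 0, -1]].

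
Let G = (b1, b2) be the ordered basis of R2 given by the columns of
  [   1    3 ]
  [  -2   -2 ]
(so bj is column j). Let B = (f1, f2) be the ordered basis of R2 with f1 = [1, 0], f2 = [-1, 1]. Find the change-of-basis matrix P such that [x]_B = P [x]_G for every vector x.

Take x = bj: its G-coordinates are the j-th standard unit vector, so P e_j — column j of P — equals [bj]_B.
b1 = -f1 - 2f2, giving column 1 = [-1, -2]; repeating for each j gives P = [[-1, 1], [-2, -2]].

[[-1, 1], [-2, -2]]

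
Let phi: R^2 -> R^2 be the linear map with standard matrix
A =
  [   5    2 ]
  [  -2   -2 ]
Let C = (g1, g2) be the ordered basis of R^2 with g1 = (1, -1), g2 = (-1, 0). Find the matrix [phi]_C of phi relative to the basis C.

[[0, -2], [-3, 3]]

Let P have columns g1, g2. Then [phi]_C = P^(-1) A P.
Here det P = -1, so P^(-1) is integer; computing A P first and then P^(-1)(A P) gives [[0, -2], [-3, 3]].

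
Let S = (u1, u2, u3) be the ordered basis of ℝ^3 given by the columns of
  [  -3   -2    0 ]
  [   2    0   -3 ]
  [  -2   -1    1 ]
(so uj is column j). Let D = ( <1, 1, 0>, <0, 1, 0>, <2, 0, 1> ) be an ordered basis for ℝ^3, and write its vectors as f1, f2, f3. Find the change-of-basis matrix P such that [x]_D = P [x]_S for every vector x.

[[1, 0, -2], [1, 0, -1], [-2, -1, 1]]

Column j of P is [uj]_D, since P maps S-coordinates to D-coordinates.
Expressing u1 in D: u1 = f1 + f2 - 2f3, so column 1 of P is <1, 1, -2>.
Doing the same for each uj gives P = [[1, 0, -2], [1, 0, -1], [-2, -1, 1]].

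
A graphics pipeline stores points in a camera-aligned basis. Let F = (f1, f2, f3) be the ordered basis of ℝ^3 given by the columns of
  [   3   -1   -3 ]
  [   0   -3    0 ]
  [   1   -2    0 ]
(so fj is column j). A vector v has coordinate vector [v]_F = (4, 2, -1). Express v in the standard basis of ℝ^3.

(13, -6, 0)

v = M [v]_F, where M has columns f1, ..., f3.
Carrying out the matrix-vector product, v = (13, -6, 0).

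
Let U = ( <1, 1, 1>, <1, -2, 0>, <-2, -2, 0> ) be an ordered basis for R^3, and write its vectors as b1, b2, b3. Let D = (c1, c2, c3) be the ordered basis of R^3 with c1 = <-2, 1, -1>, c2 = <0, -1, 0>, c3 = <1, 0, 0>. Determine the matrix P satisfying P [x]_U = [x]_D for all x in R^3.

Column j of P is [bj]_D, since P maps U-coordinates to D-coordinates.
Expressing b1 in D: b1 = -c1 - 2c2 - c3, so column 1 of P is <-1, -2, -1>.
Doing the same for each bj gives P = [[-1, 0, 0], [-2, 2, 2], [-1, 1, -2]].

[[-1, 0, 0], [-2, 2, 2], [-1, 1, -2]]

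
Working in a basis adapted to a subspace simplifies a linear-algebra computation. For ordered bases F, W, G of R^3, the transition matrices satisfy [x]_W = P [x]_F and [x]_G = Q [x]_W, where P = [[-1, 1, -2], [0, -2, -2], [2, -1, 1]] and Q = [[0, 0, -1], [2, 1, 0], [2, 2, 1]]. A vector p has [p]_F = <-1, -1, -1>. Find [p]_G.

<2, 8, 10>

Apply P to get W-coordinates <2, 4, -2>, then Q to get G-coordinates.
The result is [p]_G = <2, 8, 10>.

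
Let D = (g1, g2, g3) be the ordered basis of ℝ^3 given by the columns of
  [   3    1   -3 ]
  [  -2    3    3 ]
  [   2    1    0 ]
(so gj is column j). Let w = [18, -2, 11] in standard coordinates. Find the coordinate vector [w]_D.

[4, 3, -1]

Write w = c_1 g1 + ... + c_3 g3 and solve for the c_i.
Gaussian elimination on [M | w] yields c = (4, 3, -1).
Check: 4g1 + 3g2 - g3 = [18, -2, 11].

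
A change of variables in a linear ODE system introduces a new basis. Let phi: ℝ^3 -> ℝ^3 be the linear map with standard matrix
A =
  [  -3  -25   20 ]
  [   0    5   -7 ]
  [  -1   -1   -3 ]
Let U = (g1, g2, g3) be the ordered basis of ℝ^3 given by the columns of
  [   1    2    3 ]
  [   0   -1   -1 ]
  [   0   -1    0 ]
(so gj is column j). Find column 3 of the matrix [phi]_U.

Compute phi(g3) = A g3 = (16, -5, -2) in standard coordinates.
Then write this in U-coordinates: solve for y in y_1 g1 + ... + y_3 g3 = (16, -5, -2).
This gives y = (3, 2, 3), which is column 3 of [phi]_U.

(3, 2, 3)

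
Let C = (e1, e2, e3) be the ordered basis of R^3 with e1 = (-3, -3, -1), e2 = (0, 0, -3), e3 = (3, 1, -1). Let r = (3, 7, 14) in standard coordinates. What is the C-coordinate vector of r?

(-3, -3, -2)

[r]_C is the unique c with M c = r, where M has columns e1, ..., e3.
Row-reducing the augmented matrix [M | r] gives c = (-3, -3, -2).
Check: -3e1 - 3e2 - 2e3 = (3, 7, 14).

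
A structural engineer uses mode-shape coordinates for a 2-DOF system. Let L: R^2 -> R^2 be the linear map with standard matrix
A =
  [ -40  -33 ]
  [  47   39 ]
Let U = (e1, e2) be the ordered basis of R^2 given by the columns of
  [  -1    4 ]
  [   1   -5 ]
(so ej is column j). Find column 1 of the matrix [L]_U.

Compute L(e1) = A e1 = <7, -8> in standard coordinates.
Then write this in U-coordinates: solve for y in y_1 e1 + y_2 e2 = <7, -8>.
This gives y = <-3, 1>, which is column 1 of [L]_U.

<-3, 1>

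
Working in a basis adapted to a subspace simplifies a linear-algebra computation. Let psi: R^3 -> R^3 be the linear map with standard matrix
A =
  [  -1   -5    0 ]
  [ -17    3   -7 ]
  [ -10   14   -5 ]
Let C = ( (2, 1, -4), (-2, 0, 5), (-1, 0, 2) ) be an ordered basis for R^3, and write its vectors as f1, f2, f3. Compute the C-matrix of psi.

The j-th column of [psi]_C is [psi(fj)]_C.
psi(f1) = A f1 = (-7, -3, 14) = -3f1 + 0·f2 + f3, so column 1 is (-3, 0, 1).
Repeating for f2, f3 and assembling the columns gives [[-3, -1, 3], [0, -1, 2], [1, -2, 1]].

[[-3, -1, 3], [0, -1, 2], [1, -2, 1]]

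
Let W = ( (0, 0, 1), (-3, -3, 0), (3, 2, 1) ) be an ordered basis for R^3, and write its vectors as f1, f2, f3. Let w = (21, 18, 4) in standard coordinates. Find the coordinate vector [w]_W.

Write w = c_1 f1 + ... + c_3 f3 and solve for the c_i.
Row-reducing the augmented matrix [M | w] gives c = (1, -4, 3).
Check: f1 - 4f2 + 3f3 = (21, 18, 4).

(1, -4, 3)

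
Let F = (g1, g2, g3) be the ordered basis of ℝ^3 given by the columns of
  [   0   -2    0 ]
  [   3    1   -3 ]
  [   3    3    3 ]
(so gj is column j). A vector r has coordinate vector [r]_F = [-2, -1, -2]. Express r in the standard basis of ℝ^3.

r = M [r]_F, where M has columns g1, ..., g3.
Carrying out the matrix-vector product, r = [2, -1, -15].

[2, -1, -15]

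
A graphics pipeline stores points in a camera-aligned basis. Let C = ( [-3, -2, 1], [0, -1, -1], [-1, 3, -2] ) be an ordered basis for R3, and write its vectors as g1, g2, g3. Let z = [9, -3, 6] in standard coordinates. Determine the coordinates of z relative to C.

We seek scalars with c_1 g1 + ... + c_3 g3 = z; equivalently solve M c = z where the columns of M are g1, ..., g3.
Solving this 3x3 system gives c = (-2, -2, -3).
Check: -2g1 - 2g2 - 3g3 = [9, -3, 6].

[-2, -2, -3]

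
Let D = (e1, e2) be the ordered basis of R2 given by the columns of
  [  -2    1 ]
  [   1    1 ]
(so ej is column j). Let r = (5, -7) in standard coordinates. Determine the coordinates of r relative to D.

(-4, -3)

Write r = c_1 e1 + c_2 e2 and solve for the c_i.
System: -2c_1 + c_2 = 5, c_1 + c_2 = -7; solving gives c_1 = -4, c_2 = -3.
Check: -4e1 - 3e2 = (5, -7).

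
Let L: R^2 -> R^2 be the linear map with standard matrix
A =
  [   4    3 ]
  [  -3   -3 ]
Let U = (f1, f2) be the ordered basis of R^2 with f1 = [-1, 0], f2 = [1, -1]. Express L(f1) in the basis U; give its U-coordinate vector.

Compute L(f1) = A f1 = [-4, 3] in standard coordinates.
Then write this in U-coordinates: solve for y in y_1 f1 + y_2 f2 = [-4, 3].
This gives y = [1, -3], which is column 1 of [L]_U.

[1, -3]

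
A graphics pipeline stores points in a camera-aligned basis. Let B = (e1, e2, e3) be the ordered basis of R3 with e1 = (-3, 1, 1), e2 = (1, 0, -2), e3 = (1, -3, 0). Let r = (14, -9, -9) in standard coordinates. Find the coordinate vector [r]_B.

[r]_B is the unique c with M c = r, where M has columns e1, ..., e3.
Gaussian elimination on [M | r] yields c = (-3, 3, 2).
Check: -3e1 + 3e2 + 2e3 = (14, -9, -9).

(-3, 3, 2)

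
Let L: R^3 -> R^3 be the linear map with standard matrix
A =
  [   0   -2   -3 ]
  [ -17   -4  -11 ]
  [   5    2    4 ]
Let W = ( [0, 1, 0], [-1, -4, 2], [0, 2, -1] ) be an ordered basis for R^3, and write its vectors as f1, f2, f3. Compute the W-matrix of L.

The j-th column of [L]_W is [L(fj)]_W.
L(f1) = A f1 = [-2, -4, 2] = 0·f1 + 2f2 + 2f3, so column 1 is [0, 2, 2].
Repeating for f2, f3 and assembling the columns gives [[0, 1, 3], [2, -2, 1], [2, 1, 2]].

[[0, 1, 3], [2, -2, 1], [2, 1, 2]]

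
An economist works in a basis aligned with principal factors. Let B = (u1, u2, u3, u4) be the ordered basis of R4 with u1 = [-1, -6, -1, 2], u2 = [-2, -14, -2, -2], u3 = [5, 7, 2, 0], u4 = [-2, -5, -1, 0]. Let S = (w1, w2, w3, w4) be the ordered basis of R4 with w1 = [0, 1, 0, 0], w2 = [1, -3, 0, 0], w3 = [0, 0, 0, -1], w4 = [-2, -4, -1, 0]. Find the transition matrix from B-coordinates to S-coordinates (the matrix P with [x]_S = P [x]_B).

Let M have columns uj and N have columns wj. Then for every x, N [x]_S = x = M [x]_B, so P = N^(-1) M.
Since det N = 1, N^(-1) has integer entries; multiplying gives P = [[1, 0, 2, -1], [1, 2, 1, 0], [-2, 2, 0, 0], [1, 2, -2, 1]].

[[1, 0, 2, -1], [1, 2, 1, 0], [-2, 2, 0, 0], [1, 2, -2, 1]]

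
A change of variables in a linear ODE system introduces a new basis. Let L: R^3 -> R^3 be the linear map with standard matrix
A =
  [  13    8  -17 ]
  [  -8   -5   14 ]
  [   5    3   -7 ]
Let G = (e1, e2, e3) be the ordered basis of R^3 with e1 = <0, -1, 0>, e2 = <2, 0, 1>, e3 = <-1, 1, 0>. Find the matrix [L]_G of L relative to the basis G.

With P the matrix whose columns are e1, ..., e3, [L]_G = P^(-1) A P.
Column by column: L(e1) = A e1 = <-8, 5, -3>; its G-coordinates <-3, -3, 2> give column 1.
Continuing for each basis vector yields [L]_G = [[-3, -1, -2], [-3, 3, -2], [2, -3, 1]].

[[-3, -1, -2], [-3, 3, -2], [2, -3, 1]]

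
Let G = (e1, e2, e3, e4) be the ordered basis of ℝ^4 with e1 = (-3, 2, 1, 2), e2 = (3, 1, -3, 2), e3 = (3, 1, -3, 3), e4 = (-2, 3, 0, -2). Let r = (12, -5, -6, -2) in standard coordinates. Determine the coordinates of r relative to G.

We seek scalars with c_1 e1 + ... + c_4 e4 = r; equivalently solve M c = r where the columns of M are e1, ..., e4.
Row-reducing the augmented matrix [M | r] gives c = (-3, -1, 2, 0).
Check: -3e1 - e2 + 2e3 + 0·e4 = (12, -5, -6, -2).

(-3, -1, 2, 0)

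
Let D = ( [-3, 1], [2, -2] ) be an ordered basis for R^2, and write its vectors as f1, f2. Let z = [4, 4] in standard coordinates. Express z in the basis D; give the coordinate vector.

We seek scalars with c_1 f1 + c_2 f2 = z; equivalently solve M c = z where the columns of M are f1, f2.
System: -3c_1 + 2c_2 = 4, c_1 - 2c_2 = 4; solving gives c_1 = -4, c_2 = -4.
Check: -4f1 - 4f2 = [4, 4].

[-4, -4]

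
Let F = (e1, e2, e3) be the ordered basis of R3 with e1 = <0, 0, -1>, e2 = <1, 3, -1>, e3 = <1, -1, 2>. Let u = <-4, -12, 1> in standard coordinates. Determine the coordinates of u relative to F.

[u]_F is the unique c with M c = u, where M has columns e1, ..., e3.
Row-reducing the augmented matrix [M | u] gives c = (3, -4, 0).
Check: 3e1 - 4e2 + 0·e3 = <-4, -12, 1>.

<3, -4, 0>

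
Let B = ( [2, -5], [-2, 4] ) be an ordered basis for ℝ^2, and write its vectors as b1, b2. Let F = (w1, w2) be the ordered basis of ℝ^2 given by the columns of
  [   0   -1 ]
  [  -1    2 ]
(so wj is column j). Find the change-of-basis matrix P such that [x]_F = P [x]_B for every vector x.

Column j of P is [bj]_F, since P maps B-coordinates to F-coordinates.
Expressing b1 in F: b1 = w1 - 2w2, so column 1 of P is [1, -2].
Doing the same for each bj gives P = [[1, 0], [-2, 2]].

[[1, 0], [-2, 2]]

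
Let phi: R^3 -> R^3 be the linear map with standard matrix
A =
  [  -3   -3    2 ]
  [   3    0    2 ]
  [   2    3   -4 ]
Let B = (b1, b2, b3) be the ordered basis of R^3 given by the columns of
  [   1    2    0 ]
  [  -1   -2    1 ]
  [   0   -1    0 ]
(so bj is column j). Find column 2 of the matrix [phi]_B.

Column 2 of [phi]_B is the B-coordinate vector of phi(b2).
In standard coordinates phi(b2) = A b2 = (-2, 4, 2).
Converting to B: (-2, 4, 2) = 2b1 - 2b2 + 2b3, so the coordinate vector is (2, -2, 2).

(2, -2, 2)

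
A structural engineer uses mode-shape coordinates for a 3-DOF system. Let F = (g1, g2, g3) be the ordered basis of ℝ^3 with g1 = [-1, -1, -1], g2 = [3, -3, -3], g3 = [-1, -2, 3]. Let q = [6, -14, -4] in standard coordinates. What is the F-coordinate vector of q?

[1, 3, 2]

Write q = c_1 g1 + ... + c_3 g3 and solve for the c_i.
Solving this 3x3 system gives c = (1, 3, 2).
Check: g1 + 3g2 + 2g3 = [6, -14, -4].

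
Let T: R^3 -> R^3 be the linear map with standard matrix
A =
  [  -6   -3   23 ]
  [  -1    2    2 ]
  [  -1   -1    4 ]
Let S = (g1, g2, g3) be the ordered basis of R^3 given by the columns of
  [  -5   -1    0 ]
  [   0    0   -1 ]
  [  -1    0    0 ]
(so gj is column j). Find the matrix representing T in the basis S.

With P the matrix whose columns are g1, ..., g3, [T]_S = P^(-1) A P.
Column by column: T(g1) = A g1 = <7, 3, 1>; its S-coordinates <-1, -2, -3> give column 1.
Continuing for each basis vector yields [T]_S = [[-1, -1, -1], [-2, -1, 2], [-3, -1, 2]].

[[-1, -1, -1], [-2, -1, 2], [-3, -1, 2]]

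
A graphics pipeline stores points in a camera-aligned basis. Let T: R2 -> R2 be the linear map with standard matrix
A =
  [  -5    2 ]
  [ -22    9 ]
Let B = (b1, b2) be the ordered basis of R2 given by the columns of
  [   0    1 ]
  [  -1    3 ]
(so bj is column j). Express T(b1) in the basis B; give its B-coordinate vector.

Compute T(b1) = A b1 = [-2, -9] in standard coordinates.
Then write this in B-coordinates: solve for y in y_1 b1 + y_2 b2 = [-2, -9].
This gives y = [3, -2], which is column 1 of [T]_B.

[3, -2]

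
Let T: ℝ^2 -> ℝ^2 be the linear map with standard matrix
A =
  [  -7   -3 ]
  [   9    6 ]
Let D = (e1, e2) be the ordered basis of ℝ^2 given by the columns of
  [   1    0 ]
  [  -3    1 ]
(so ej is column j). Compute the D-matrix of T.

Let P have columns e1, e2. Then [T]_D = P^(-1) A P.
Here det P = 1, so P^(-1) is integer; computing A P first and then P^(-1)(A P) gives [[2, -3], [-3, -3]].

[[2, -3], [-3, -3]]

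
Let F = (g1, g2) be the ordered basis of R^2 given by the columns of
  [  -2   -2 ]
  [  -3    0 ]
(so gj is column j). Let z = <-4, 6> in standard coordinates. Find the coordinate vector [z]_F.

<-2, 4>

We seek scalars with c_1 g1 + c_2 g2 = z; equivalently solve M c = z where the columns of M are g1, g2.
System: -2c_1 - 2c_2 = -4, -3c_1 + 0c_2 = 6; solving gives c_1 = -2, c_2 = 4.
Check: -2g1 + 4g2 = <-4, 6>.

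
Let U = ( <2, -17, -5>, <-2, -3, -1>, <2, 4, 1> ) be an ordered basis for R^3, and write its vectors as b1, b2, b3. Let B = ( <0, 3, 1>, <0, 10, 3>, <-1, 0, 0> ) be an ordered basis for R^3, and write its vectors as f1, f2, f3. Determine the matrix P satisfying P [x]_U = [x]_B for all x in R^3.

Let M have columns bj and N have columns fj. Then for every x, N [x]_B = x = M [x]_U, so P = N^(-1) M.
Since det N = 1, N^(-1) has integer entries; multiplying gives P = [[1, -1, -2], [-2, 0, 1], [-2, 2, -2]].

[[1, -1, -2], [-2, 0, 1], [-2, 2, -2]]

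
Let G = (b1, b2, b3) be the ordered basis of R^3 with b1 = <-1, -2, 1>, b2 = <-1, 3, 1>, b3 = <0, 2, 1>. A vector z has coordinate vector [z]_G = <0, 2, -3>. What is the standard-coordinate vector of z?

<-2, 0, -1>

z = M [z]_G, where M has columns b1, ..., b3.
Carrying out the matrix-vector product, z = <-2, 0, -1>.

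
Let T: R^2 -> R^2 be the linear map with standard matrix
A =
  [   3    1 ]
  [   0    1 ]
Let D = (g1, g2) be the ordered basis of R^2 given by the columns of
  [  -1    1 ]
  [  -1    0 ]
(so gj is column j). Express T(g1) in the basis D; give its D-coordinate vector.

[1, -3]

Compute T(g1) = A g1 = [-4, -1] in standard coordinates.
Then write this in D-coordinates: solve for y in y_1 g1 + y_2 g2 = [-4, -1].
This gives y = [1, -3], which is column 1 of [T]_D.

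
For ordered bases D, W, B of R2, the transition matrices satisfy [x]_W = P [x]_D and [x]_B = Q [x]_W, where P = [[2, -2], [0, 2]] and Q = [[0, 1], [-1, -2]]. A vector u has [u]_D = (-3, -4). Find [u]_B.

Apply P to get W-coordinates (2, -8), then Q to get B-coordinates.
The result is [u]_B = (-8, 14).

(-8, 14)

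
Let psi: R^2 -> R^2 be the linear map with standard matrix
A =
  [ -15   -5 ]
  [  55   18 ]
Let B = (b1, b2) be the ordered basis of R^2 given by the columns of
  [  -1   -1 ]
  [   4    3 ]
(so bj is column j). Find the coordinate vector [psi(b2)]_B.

Compute psi(b2) = A b2 = [0, -1] in standard coordinates.
Then write this in B-coordinates: solve for y in y_1 b1 + y_2 b2 = [0, -1].
This gives y = [-1, 1], which is column 2 of [psi]_B.

[-1, 1]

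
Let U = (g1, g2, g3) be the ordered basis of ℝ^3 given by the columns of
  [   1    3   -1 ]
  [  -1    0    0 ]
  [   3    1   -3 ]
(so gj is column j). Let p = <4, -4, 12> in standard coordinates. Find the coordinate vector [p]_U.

Write p = c_1 g1 + ... + c_3 g3 and solve for the c_i.
Solving this 3x3 system gives c = (4, 0, 0).
Check: 4g1 + 0·g2 + 0·g3 = <4, -4, 12>.

<4, 0, 0>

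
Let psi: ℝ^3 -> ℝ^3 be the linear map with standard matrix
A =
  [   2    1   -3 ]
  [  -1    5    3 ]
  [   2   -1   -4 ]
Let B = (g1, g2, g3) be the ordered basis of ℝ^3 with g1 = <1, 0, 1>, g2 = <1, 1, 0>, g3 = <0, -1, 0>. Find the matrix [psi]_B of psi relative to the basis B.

[[-2, 1, 1], [1, 2, -2], [-1, -2, 3]]

With P the matrix whose columns are g1, ..., g3, [psi]_B = P^(-1) A P.
Column by column: psi(g1) = A g1 = <-1, 2, -2>; its B-coordinates <-2, 1, -1> give column 1.
Continuing for each basis vector yields [psi]_B = [[-2, 1, 1], [1, 2, -2], [-1, -2, 3]].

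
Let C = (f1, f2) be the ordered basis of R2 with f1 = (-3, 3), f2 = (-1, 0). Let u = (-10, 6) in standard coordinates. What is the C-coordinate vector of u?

We seek scalars with c_1 f1 + c_2 f2 = u; equivalently solve M c = u where the columns of M are f1, f2.
System: -3c_1 - c_2 = -10, 3c_1 + 0c_2 = 6; solving gives c_1 = 2, c_2 = 4.
Check: 2f1 + 4f2 = (-10, 6).

(2, 4)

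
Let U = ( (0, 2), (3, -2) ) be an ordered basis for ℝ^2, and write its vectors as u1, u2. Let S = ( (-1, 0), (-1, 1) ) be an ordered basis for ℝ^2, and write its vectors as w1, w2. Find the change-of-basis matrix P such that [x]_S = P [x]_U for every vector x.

Take x = uj: its U-coordinates are the j-th standard unit vector, so P e_j — column j of P — equals [uj]_S.
u1 = -2w1 + 2w2, giving column 1 = (-2, 2); repeating for each j gives P = [[-2, -1], [2, -2]].

[[-2, -1], [2, -2]]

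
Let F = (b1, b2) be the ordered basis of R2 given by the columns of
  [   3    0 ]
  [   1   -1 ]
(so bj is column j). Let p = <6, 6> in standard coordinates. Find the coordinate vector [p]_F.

We seek scalars with c_1 b1 + c_2 b2 = p; equivalently solve M c = p where the columns of M are b1, b2.
System: 3c_1 + 0c_2 = 6, c_1 - c_2 = 6; solving gives c_1 = 2, c_2 = -4.
Check: 2b1 - 4b2 = <6, 6>.

<2, -4>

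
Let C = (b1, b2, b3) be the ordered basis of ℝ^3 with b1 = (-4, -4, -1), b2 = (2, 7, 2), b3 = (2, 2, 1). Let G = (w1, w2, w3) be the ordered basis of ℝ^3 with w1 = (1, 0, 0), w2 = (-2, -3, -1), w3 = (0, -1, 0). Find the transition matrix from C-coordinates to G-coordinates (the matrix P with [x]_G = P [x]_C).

Let M have columns bj and N have columns wj. Then for every x, N [x]_G = x = M [x]_C, so P = N^(-1) M.
Since det N = -1, N^(-1) has integer entries; multiplying gives P = [[-2, -2, 0], [1, -2, -1], [1, -1, 1]].

[[-2, -2, 0], [1, -2, -1], [1, -1, 1]]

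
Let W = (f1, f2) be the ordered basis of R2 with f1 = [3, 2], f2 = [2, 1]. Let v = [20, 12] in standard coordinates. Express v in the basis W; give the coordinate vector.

[4, 4]

We seek scalars with c_1 f1 + c_2 f2 = v; equivalently solve M c = v where the columns of M are f1, f2.
System: 3c_1 + 2c_2 = 20, 2c_1 + c_2 = 12; solving gives c_1 = 4, c_2 = 4.
Check: 4f1 + 4f2 = [20, 12].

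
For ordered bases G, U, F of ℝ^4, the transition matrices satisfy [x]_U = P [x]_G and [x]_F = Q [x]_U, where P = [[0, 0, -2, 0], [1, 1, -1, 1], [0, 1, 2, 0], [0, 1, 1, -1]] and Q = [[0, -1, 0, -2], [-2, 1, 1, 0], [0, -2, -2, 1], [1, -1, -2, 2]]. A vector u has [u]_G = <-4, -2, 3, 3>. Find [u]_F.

<10, 10, 2, -12>

Composing the changes, [u]_F = Q P [u]_G.
Q P = [[-1, -3, -1, 1], [1, 2, 5, 1], [-2, -3, -1, -3], [-1, -1, -3, -3]]; applying this to <-4, -2, 3, 3> gives <10, 10, 2, -12>.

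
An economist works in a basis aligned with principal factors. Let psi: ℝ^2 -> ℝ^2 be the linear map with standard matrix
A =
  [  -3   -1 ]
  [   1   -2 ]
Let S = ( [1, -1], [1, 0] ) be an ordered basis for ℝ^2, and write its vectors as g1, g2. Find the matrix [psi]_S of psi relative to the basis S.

Let P have columns g1, g2. Then [psi]_S = P^(-1) A P.
Here det P = 1, so P^(-1) is integer; computing A P first and then P^(-1)(A P) gives [[-3, -1], [1, -2]].

[[-3, -1], [1, -2]]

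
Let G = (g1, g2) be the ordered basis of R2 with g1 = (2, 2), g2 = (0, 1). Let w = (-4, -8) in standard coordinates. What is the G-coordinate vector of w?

(-2, -4)

Write w = c_1 g1 + c_2 g2 and solve for the c_i.
System: 2c_1 + 0c_2 = -4, 2c_1 + c_2 = -8; solving gives c_1 = -2, c_2 = -4.
Check: -2g1 - 4g2 = (-4, -8).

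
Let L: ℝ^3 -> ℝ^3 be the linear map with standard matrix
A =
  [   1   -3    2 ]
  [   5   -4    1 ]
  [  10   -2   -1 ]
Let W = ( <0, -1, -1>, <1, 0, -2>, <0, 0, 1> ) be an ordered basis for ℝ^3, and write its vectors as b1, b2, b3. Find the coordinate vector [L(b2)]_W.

Compute L(b2) = A b2 = <-3, 3, 12> in standard coordinates.
Then write this in W-coordinates: solve for y in y_1 b1 + ... + y_3 b3 = <-3, 3, 12>.
This gives y = <-3, -3, 3>, which is column 2 of [L]_W.

<-3, -3, 3>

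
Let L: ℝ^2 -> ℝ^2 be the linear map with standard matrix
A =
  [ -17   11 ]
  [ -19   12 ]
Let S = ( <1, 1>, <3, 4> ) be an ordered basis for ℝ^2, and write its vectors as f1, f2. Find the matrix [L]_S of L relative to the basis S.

[[-3, -1], [-1, -2]]

With P the matrix whose columns are f1, f2, [L]_S = P^(-1) A P.
Column by column: L(f1) = A f1 = <-6, -7>; its S-coordinates <-3, -1> give column 1.
Continuing for each basis vector yields [L]_S = [[-3, -1], [-1, -2]].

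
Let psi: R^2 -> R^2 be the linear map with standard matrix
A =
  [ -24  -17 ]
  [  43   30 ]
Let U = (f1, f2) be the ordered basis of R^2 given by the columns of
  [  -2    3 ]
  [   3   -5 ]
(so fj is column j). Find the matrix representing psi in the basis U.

[[3, -2], [1, 3]]

The j-th column of [psi]_U is [psi(fj)]_U.
psi(f1) = A f1 = [-3, 4] = 3f1 + f2, so column 1 is [3, 1].
Repeating for f2 and assembling the columns gives [[3, -2], [1, 3]].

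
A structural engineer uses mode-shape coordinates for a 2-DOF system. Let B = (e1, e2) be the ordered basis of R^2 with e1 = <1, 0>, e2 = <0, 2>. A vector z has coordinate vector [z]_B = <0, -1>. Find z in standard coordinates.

<0, -2>

By definition z = 0·e1 - e2.
Summing componentwise gives <0, -2>.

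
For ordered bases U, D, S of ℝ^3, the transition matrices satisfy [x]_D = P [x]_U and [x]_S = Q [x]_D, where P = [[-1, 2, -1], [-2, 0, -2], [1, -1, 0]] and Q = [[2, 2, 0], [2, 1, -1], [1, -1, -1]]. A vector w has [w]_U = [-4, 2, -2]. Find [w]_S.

First [w]_D = P [w]_U = [10, 12, -6].
Then [w]_S = Q [w]_D = [44, 38, 4].

[44, 38, 4]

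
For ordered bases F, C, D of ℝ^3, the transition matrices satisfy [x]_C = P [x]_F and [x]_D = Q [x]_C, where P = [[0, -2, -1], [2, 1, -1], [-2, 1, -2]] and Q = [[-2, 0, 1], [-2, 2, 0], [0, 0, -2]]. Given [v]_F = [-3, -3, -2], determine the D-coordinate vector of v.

[-9, -30, -14]

Apply P to get C-coordinates [8, -7, 7], then Q to get D-coordinates.
The result is [v]_D = [-9, -30, -14].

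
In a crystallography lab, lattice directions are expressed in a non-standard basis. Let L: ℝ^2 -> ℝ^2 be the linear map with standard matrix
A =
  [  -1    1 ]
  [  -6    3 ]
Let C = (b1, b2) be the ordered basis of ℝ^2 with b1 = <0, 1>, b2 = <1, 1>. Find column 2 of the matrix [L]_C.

<-3, 0>

Compute L(b2) = A b2 = <0, -3> in standard coordinates.
Then write this in C-coordinates: solve for y in y_1 b1 + y_2 b2 = <0, -3>.
This gives y = <-3, 0>, which is column 2 of [L]_C.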